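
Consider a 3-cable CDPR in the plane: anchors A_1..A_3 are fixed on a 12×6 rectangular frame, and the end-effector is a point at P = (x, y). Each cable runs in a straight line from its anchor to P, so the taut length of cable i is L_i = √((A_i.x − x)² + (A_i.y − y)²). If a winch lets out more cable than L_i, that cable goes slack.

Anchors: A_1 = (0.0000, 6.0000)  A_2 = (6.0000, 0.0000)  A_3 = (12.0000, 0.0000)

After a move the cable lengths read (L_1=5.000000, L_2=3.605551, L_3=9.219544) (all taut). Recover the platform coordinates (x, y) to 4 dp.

circle eqns → linear via eq_j − eq_1; set c_j = A_j·A_j − L_j²
c_1 = 0.0000+36.0000−25.0000 = 11.0000
-12.0000·x + 12.0000·y = c_1−c_2 = -12.0000
-24.0000·x + 12.0000·y = c_1−c_3 = -48.0000
solve first two rows → x=3.0000, y=2.0000

(3.0000, 2.0000)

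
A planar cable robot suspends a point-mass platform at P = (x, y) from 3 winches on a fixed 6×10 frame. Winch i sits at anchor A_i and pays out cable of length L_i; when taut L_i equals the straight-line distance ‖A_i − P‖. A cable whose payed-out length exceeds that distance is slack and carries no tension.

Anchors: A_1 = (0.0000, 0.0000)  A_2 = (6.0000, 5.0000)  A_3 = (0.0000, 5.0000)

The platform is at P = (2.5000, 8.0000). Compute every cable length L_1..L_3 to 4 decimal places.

cable 1: Δx=-2.5000, Δy=-8.0000; L_1 = √(Δx²+Δy²) = 8.3815
cable 2: Δx=3.5000, Δy=-3.0000; L_2 = √(Δx²+Δy²) = 4.6098
cable 3: Δx=-2.5000, Δy=-3.0000; L_3 = √(Δx²+Δy²) = 3.9051

(8.3815, 4.6098, 3.9051)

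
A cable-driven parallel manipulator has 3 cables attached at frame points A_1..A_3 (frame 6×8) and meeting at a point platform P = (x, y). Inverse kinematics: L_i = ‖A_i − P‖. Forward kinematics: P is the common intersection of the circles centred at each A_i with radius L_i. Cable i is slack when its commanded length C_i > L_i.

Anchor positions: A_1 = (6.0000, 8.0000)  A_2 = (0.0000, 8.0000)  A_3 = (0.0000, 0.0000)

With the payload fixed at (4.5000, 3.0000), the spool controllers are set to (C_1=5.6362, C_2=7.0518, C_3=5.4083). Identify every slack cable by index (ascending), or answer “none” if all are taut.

1, 2

cable 1: √((1.5000)²+(5.0000)²)=5.2202, C_1=5.6362: slack
cable 2: √((-4.5000)²+(5.0000)²)=6.7268, C_2=7.0518: slack
cable 3: √((-4.5000)²+(-3.0000)²)=5.4083, C_3=5.4083: taut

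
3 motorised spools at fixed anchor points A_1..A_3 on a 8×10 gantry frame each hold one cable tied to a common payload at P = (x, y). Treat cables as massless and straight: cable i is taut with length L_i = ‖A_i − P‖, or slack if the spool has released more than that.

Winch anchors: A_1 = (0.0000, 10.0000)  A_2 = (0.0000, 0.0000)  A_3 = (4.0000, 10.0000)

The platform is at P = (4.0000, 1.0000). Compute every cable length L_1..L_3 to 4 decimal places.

L_1 = √((0.0000−4.0000)² + (10.0000−1.0000)²) = 9.8489
L_2 = √((0.0000−4.0000)² + (0.0000−1.0000)²) = 4.1231
L_3 = √((4.0000−4.0000)² + (10.0000−1.0000)²) = 9.0000

(9.8489, 4.1231, 9.0000)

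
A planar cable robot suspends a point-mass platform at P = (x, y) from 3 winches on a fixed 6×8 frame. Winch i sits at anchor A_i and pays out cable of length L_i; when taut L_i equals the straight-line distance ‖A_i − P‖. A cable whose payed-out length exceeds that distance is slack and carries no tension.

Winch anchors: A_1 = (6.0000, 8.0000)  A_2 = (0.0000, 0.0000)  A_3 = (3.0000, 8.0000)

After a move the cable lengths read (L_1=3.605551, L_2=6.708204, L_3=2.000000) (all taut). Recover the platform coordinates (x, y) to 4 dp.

expand ‖A_i−P‖²=L_i² and subtract eq 1 (q_i ≔ ‖A_i‖²−L_i²)
q_1 = 36.0000+64.0000−13.0000 = 87.0000
eq1−eq2 → [12.0000  16.0000]·P = 132.0000
eq1−eq3 → [6.0000  0.0000]·P = 18.0000
2×2 solve → P = (3.0000, 6.0000)

(3.0000, 6.0000)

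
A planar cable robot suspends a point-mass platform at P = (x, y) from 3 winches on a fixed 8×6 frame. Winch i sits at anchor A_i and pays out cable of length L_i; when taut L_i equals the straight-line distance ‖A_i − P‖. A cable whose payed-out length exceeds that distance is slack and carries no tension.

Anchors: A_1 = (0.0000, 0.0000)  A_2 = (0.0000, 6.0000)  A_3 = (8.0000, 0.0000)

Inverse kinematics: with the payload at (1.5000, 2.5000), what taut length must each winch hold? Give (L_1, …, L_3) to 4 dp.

cable 1: Δx=-1.5000, Δy=-2.5000; L_1 = √(Δx²+Δy²) = 2.9155
cable 2: Δx=-1.5000, Δy=3.5000; L_2 = √(Δx²+Δy²) = 3.8079
cable 3: Δx=6.5000, Δy=-2.5000; L_3 = √(Δx²+Δy²) = 6.9642

(2.9155, 3.8079, 6.9642)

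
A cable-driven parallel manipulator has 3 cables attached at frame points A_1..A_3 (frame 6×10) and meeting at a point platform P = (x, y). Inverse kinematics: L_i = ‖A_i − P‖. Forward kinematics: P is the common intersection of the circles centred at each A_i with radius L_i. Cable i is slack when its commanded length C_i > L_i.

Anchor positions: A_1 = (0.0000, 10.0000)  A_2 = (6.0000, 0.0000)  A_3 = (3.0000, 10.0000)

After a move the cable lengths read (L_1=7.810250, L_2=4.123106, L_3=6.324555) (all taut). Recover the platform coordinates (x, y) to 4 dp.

(5.0000, 4.0000)

circle eqns → linear via eq_j − eq_1; set c_j = A_j·A_j − L_j²
c_1 = 0.0000+100.0000−61.0000 = 39.0000
-12.0000·x + 20.0000·y = c_1−c_2 = 20.0000
-6.0000·x + 0.0000·y = c_1−c_3 = -30.0000
solve first two rows → x=5.0000, y=4.0000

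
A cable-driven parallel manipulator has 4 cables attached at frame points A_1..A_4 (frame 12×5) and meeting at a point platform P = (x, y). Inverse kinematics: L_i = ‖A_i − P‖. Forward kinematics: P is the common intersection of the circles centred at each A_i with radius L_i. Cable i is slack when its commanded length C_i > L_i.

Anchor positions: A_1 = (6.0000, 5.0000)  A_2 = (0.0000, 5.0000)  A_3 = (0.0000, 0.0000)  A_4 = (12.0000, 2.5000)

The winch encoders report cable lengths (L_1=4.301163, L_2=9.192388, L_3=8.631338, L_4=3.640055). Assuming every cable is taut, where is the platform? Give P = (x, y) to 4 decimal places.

each cable: (A_i−P)·(A_i−P) = L_i²; let k_i = ‖A_i‖²−L_i²
k_1 = 36.0000+25.0000−18.5000 = 42.5000
row 1: 12.0000x + 0.0000y = 102.0000  (k_2=-59.5000)
row 2: 12.0000x + 10.0000y = 117.0000  (k_3=-74.5000)
row 3: -12.0000x + 5.0000y = -94.5000  (k_4=137.0000)
Cramer on rows 1–2 → x = 8.5000, y = 1.5000
check cable 4: ‖A_4−P‖² = 13.2500 ≈ L_4² = 13.2500 ✓

(8.5000, 1.5000)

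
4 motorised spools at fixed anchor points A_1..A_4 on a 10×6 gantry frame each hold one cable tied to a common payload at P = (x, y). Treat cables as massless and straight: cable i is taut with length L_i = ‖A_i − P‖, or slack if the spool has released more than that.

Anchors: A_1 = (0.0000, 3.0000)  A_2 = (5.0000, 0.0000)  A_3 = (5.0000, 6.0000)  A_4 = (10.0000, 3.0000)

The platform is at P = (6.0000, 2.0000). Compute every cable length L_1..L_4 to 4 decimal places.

L_1 = √((0.0000−6.0000)² + (3.0000−2.0000)²) = 6.0828
L_2 = √((5.0000−6.0000)² + (0.0000−2.0000)²) = 2.2361
L_3 = √((5.0000−6.0000)² + (6.0000−2.0000)²) = 4.1231
L_4 = √((10.0000−6.0000)² + (3.0000−2.0000)²) = 4.1231

(6.0828, 2.2361, 4.1231, 4.1231)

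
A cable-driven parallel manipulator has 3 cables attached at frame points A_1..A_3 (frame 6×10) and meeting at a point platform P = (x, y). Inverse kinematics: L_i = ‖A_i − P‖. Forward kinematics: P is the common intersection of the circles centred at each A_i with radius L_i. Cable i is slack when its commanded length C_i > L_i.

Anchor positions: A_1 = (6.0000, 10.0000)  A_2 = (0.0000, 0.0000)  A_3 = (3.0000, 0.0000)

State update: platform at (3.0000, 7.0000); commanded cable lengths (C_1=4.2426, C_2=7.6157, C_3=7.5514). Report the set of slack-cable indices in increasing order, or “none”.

cable 1: √((3.0000)²+(3.0000)²)=4.2426, C_1=4.2426: taut
cable 2: √((-3.0000)²+(-7.0000)²)=7.6158, C_2=7.6157: taut
cable 3: √((0.0000)²+(-7.0000)²)=7.0000, C_3=7.5514: slack

3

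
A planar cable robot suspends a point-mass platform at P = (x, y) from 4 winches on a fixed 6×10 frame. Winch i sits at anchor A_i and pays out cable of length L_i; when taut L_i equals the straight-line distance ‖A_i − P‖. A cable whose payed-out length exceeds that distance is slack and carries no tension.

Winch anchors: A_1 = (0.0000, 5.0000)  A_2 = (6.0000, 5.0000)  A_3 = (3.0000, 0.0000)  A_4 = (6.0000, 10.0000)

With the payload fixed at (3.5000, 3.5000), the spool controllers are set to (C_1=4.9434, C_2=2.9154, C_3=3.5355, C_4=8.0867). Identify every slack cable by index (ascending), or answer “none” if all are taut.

cable 1: L_1 = ‖A_1−P‖ = 3.8079;  C_1 = 4.9434 → slack
cable 2: L_2 = ‖A_2−P‖ = 2.9155;  C_2 = 2.9154 → taut
cable 3: L_3 = ‖A_3−P‖ = 3.5355;  C_3 = 3.5355 → taut
cable 4: L_4 = ‖A_4−P‖ = 6.9642;  C_4 = 8.0867 → slack

1, 4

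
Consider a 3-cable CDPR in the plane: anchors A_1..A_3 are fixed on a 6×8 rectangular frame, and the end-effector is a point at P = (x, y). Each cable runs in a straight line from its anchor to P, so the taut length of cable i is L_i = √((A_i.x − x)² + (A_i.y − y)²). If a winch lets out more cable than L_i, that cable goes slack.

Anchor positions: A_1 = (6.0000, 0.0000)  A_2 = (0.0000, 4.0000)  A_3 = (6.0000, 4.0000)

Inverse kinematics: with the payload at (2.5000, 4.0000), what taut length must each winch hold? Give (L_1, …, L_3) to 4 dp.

(5.3151, 2.5000, 3.5000)

L_1 = √((6.0000−2.5000)² + (0.0000−4.0000)²) = 5.3151
L_2 = √((0.0000−2.5000)² + (4.0000−4.0000)²) = 2.5000
L_3 = √((6.0000−2.5000)² + (4.0000−4.0000)²) = 3.5000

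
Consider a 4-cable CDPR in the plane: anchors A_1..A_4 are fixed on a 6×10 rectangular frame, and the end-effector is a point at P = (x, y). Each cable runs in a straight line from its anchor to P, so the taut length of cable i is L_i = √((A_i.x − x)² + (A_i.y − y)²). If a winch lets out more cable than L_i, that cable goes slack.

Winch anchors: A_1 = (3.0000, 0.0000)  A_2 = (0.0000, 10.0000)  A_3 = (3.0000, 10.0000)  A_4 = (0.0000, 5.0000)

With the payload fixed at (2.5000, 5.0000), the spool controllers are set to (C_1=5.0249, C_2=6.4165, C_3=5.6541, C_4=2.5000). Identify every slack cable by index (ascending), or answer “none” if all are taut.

2, 3

cable 1: √((0.5000)²+(-5.0000)²)=5.0249, C_1=5.0249: taut
cable 2: √((-2.5000)²+(5.0000)²)=5.5902, C_2=6.4165: slack
cable 3: √((0.5000)²+(5.0000)²)=5.0249, C_3=5.6541: slack
cable 4: √((-2.5000)²+(0.0000)²)=2.5000, C_4=2.5000: taut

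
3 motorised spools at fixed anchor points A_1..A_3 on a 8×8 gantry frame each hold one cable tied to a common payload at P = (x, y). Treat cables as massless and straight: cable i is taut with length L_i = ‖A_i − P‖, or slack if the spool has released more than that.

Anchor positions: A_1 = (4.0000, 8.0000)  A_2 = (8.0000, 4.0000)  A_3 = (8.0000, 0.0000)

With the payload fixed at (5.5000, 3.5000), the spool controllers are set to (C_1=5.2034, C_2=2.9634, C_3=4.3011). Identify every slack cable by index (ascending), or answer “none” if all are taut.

1, 2

cable 1: L_1 = ‖A_1−P‖ = 4.7434;  C_1 = 5.2034 → slack
cable 2: L_2 = ‖A_2−P‖ = 2.5495;  C_2 = 2.9634 → slack
cable 3: L_3 = ‖A_3−P‖ = 4.3012;  C_3 = 4.3011 → taut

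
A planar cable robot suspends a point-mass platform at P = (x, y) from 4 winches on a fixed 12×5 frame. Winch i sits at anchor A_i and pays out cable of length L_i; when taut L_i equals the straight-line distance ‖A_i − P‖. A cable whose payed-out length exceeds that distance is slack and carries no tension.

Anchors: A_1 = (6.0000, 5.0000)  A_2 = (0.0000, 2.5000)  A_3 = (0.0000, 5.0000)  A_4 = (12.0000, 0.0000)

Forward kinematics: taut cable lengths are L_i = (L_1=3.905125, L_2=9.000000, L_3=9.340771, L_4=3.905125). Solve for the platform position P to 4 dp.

each cable: (A_i−P)·(A_i−P) = L_i²; let q_i = ‖A_i‖²−L_i²
q_1 = 36.0000+25.0000−15.2500 = 45.7500
row 1: 12.0000x + 5.0000y = 120.5000  (q_2=-74.7500)
row 2: 12.0000x + 0.0000y = 108.0000  (q_3=-62.2500)
row 3: -12.0000x + 10.0000y = -83.0000  (q_4=128.7500)
Cramer on rows 1–2 → x = 9.0000, y = 2.5000
check cable 4: ‖A_4−P‖² = 15.2500 ≈ L_4² = 15.2500 ✓

(9.0000, 2.5000)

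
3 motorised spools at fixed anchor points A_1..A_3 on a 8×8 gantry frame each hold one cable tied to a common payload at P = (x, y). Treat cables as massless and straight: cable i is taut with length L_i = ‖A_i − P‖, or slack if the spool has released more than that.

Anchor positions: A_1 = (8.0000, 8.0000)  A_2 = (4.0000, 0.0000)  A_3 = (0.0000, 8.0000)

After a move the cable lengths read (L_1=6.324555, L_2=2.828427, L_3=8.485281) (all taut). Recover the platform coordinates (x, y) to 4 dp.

(6.0000, 2.0000)

expand ‖A_i−P‖²=L_i² and subtract eq 1 (c_i ≔ ‖A_i‖²−L_i²)
c_1 = 64.0000+64.0000−40.0000 = 88.0000
eq1−eq2 → [8.0000  16.0000]·P = 80.0000
eq1−eq3 → [16.0000  0.0000]·P = 96.0000
2×2 solve → P = (6.0000, 2.0000)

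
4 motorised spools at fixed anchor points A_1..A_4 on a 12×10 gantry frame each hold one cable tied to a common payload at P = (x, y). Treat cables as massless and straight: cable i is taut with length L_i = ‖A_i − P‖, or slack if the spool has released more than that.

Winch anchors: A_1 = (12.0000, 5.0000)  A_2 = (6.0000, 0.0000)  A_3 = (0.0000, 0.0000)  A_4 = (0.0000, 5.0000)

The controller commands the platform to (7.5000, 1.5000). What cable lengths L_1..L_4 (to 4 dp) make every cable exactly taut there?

(5.7009, 2.1213, 7.6485, 8.2765)

cable 1: Δx=4.5000, Δy=3.5000; L_1 = √(Δx²+Δy²) = 5.7009
cable 2: Δx=-1.5000, Δy=-1.5000; L_2 = √(Δx²+Δy²) = 2.1213
cable 3: Δx=-7.5000, Δy=-1.5000; L_3 = √(Δx²+Δy²) = 7.6485
cable 4: Δx=-7.5000, Δy=3.5000; L_4 = √(Δx²+Δy²) = 8.2765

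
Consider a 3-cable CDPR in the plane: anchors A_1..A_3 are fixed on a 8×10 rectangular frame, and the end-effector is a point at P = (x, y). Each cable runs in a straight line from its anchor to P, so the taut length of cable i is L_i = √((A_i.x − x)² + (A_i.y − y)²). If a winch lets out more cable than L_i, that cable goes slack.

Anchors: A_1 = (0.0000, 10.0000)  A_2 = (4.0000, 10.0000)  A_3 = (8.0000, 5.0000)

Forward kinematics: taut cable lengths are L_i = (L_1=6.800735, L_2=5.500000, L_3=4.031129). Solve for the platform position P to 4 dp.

(4.0000, 4.5000)

expand ‖A_i−P‖²=L_i² and subtract eq 1 (c_i ≔ ‖A_i‖²−L_i²)
c_1 = 0.0000+100.0000−46.2500 = 53.7500
eq1−eq2 → [-8.0000  0.0000]·P = -32.0000
eq1−eq3 → [-16.0000  10.0000]·P = -19.0000
2×2 solve → P = (4.0000, 4.5000)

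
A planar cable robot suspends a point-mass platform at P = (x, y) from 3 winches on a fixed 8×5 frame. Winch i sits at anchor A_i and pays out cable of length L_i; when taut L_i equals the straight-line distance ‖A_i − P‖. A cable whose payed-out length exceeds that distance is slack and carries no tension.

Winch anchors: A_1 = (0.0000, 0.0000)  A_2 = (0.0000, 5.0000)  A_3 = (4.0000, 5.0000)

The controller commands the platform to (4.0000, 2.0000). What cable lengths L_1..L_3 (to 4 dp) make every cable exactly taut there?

L_1: Δ = A_1−P = (-4.0000, -2.0000) → ‖Δ‖ = √20.0000 = 4.4721
L_2: Δ = A_2−P = (-4.0000, 3.0000) → ‖Δ‖ = √25.0000 = 5.0000
L_3: Δ = A_3−P = (0.0000, 3.0000) → ‖Δ‖ = √9.0000 = 3.0000

(4.4721, 5.0000, 3.0000)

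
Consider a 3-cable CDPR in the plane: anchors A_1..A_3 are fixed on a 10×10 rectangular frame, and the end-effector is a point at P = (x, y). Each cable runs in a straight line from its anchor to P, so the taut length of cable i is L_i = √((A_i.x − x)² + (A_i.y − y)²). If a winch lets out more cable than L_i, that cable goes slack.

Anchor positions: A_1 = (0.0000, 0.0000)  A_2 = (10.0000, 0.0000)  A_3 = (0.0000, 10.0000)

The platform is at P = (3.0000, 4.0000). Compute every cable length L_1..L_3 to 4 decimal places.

(5.0000, 8.0623, 6.7082)

L_1 = √((0.0000−3.0000)² + (0.0000−4.0000)²) = 5.0000
L_2 = √((10.0000−3.0000)² + (0.0000−4.0000)²) = 8.0623
L_3 = √((0.0000−3.0000)² + (10.0000−4.0000)²) = 6.7082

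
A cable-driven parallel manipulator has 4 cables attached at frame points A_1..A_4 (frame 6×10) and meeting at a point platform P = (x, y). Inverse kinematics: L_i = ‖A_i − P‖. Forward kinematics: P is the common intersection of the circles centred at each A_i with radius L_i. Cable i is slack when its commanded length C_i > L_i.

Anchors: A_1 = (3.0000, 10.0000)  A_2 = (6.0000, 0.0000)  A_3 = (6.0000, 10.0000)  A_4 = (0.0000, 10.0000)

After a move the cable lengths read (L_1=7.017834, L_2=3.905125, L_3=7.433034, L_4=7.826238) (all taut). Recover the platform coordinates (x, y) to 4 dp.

(3.5000, 3.0000)

each cable: (A_i−P)·(A_i−P) = L_i²; let c_i = ‖A_i‖²−L_i²
c_1 = 9.0000+100.0000−49.2500 = 59.7500
row 1: -6.0000x + 20.0000y = 39.0000  (c_2=20.7500)
row 2: -6.0000x + 0.0000y = -21.0000  (c_3=80.7500)
row 3: 6.0000x + 0.0000y = 21.0000  (c_4=38.7500)
Cramer on rows 1–2 → x = 3.5000, y = 3.0000
check cable 4: ‖A_4−P‖² = 61.2500 ≈ L_4² = 61.2500 ✓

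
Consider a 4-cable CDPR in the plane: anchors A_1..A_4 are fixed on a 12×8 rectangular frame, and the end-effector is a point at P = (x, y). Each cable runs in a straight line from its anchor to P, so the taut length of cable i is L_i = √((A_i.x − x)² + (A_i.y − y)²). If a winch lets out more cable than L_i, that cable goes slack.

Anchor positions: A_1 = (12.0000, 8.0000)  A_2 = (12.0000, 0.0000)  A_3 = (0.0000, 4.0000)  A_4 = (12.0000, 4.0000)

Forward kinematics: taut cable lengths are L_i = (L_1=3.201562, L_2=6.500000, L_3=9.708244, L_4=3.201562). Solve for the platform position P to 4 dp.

expand ‖A_i−P‖²=L_i² and subtract eq 1 (k_i ≔ ‖A_i‖²−L_i²)
k_1 = 144.0000+64.0000−10.2500 = 197.7500
eq1−eq2 → [0.0000  16.0000]·P = 96.0000
eq1−eq3 → [24.0000  8.0000]·P = 276.0000
eq1−eq4 → [0.0000  8.0000]·P = 48.0000
2×2 solve → P = (9.5000, 6.0000)
check cable 4: ‖A_4−P‖² = 10.2500 ≈ L_4² = 10.2500 ✓

(9.5000, 6.0000)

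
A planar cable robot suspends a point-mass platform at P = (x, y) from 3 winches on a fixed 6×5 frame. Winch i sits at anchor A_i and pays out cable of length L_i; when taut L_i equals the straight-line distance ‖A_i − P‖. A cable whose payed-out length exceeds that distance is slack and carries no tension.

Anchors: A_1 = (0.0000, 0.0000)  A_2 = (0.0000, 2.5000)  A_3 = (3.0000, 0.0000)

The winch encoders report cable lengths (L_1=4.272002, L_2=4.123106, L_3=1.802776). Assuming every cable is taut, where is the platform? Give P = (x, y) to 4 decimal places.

circle eqns → linear via eq_j − eq_1; set q_j = A_j·A_j − L_j²
q_1 = 0.0000+0.0000−18.2500 = -18.2500
0.0000·x − 5.0000·y = q_1−q_2 = -7.5000
-6.0000·x + 0.0000·y = q_1−q_3 = -24.0000
solve first two rows → x=4.0000, y=1.5000

(4.0000, 1.5000)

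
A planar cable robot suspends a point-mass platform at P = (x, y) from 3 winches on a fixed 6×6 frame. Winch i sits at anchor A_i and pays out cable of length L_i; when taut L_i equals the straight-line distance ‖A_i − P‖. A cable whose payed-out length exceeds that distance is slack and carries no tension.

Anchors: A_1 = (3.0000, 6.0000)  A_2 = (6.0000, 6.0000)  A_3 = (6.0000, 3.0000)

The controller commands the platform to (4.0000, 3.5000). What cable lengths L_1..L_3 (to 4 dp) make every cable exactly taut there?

L_1 = √((3.0000−4.0000)² + (6.0000−3.5000)²) = 2.6926
L_2 = √((6.0000−4.0000)² + (6.0000−3.5000)²) = 3.2016
L_3 = √((6.0000−4.0000)² + (3.0000−3.5000)²) = 2.0616

(2.6926, 3.2016, 2.0616)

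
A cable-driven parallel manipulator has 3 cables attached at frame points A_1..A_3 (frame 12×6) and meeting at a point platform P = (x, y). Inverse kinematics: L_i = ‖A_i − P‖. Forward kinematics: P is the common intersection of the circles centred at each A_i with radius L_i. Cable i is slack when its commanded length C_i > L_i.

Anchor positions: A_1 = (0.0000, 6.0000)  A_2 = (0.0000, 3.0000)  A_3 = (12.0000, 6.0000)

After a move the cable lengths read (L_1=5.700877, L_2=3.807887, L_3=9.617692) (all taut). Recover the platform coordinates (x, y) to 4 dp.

(3.5000, 1.5000)

each cable: (A_i−P)·(A_i−P) = L_i²; let k_i = ‖A_i‖²−L_i²
k_1 = 0.0000+36.0000−32.5000 = 3.5000
row 1: 0.0000x + 6.0000y = 9.0000  (k_2=-5.5000)
row 2: -24.0000x + 0.0000y = -84.0000  (k_3=87.5000)
Cramer on rows 1–2 → x = 3.5000, y = 1.5000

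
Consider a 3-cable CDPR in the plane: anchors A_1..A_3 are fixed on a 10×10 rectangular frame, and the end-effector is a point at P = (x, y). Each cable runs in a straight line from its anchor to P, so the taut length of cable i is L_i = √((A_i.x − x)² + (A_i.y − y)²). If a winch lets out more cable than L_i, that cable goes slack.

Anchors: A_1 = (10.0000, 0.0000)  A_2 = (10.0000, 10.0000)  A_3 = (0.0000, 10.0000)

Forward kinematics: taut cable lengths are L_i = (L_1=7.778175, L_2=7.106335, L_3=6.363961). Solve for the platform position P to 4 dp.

(4.5000, 5.5000)

each cable: (A_i−P)·(A_i−P) = L_i²; let k_i = ‖A_i‖²−L_i²
k_1 = 100.0000+0.0000−60.5000 = 39.5000
row 1: 0.0000x − 20.0000y = -110.0000  (k_2=149.5000)
row 2: 20.0000x − 20.0000y = -20.0000  (k_3=59.5000)
Cramer on rows 1–2 → x = 4.5000, y = 5.5000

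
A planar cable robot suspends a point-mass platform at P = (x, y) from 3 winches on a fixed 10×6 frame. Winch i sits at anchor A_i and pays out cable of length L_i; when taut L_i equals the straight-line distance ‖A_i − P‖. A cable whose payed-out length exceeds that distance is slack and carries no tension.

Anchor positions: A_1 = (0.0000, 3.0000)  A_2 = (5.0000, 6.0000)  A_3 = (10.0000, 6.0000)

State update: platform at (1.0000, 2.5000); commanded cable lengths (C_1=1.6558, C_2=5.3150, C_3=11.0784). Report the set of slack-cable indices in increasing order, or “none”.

cable 1: √((-1.0000)²+(0.5000)²)=1.1180, C_1=1.6558: slack
cable 2: √((4.0000)²+(3.5000)²)=5.3151, C_2=5.3150: taut
cable 3: √((9.0000)²+(3.5000)²)=9.6566, C_3=11.0784: slack

1, 3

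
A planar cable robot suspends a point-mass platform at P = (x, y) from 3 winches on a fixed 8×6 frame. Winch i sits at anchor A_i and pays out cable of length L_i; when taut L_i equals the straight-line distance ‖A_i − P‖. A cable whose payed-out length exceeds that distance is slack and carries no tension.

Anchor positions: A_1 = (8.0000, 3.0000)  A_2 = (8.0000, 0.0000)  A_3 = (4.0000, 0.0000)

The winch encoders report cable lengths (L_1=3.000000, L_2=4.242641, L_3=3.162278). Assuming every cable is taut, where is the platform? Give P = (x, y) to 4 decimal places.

circle eqns → linear via eq_j − eq_1; set k_j = A_j·A_j − L_j²
k_1 = 64.0000+9.0000−9.0000 = 64.0000
0.0000·x + 6.0000·y = k_1−k_2 = 18.0000
8.0000·x + 6.0000·y = k_1−k_3 = 58.0000
solve first two rows → x=5.0000, y=3.0000

(5.0000, 3.0000)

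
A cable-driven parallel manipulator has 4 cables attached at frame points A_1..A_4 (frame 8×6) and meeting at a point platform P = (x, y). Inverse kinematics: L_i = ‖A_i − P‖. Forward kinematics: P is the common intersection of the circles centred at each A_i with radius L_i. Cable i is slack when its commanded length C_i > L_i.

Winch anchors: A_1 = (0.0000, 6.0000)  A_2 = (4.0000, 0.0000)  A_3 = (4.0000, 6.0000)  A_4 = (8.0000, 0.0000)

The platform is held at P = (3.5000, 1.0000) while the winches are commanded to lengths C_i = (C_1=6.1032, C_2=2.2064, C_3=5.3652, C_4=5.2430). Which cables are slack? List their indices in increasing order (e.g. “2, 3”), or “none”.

cable 1: L_1 = ‖A_1−P‖ = 6.1033;  C_1 = 6.1032 → taut
cable 2: L_2 = ‖A_2−P‖ = 1.1180;  C_2 = 2.2064 → slack
cable 3: L_3 = ‖A_3−P‖ = 5.0249;  C_3 = 5.3652 → slack
cable 4: L_4 = ‖A_4−P‖ = 4.6098;  C_4 = 5.2430 → slack

2, 3, 4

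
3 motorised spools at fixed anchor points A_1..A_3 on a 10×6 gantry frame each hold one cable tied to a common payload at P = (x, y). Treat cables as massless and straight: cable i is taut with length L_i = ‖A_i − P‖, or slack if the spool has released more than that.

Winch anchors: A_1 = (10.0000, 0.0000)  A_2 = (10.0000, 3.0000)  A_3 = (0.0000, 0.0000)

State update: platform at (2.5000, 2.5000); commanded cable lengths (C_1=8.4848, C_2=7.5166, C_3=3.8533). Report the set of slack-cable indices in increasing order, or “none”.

1, 3

cable 1: √((7.5000)²+(-2.5000)²)=7.9057, C_1=8.4848: slack
cable 2: √((7.5000)²+(0.5000)²)=7.5166, C_2=7.5166: taut
cable 3: √((-2.5000)²+(-2.5000)²)=3.5355, C_3=3.8533: slack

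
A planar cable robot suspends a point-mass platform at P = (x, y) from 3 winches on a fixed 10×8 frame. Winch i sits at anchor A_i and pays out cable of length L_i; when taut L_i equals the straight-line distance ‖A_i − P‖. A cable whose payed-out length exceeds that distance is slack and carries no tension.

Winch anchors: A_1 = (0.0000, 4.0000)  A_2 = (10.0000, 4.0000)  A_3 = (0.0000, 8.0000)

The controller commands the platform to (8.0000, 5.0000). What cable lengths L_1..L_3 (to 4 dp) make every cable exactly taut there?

L_1: Δ = A_1−P = (-8.0000, -1.0000) → ‖Δ‖ = √65.0000 = 8.0623
L_2: Δ = A_2−P = (2.0000, -1.0000) → ‖Δ‖ = √5.0000 = 2.2361
L_3: Δ = A_3−P = (-8.0000, 3.0000) → ‖Δ‖ = √73.0000 = 8.5440

(8.0623, 2.2361, 8.5440)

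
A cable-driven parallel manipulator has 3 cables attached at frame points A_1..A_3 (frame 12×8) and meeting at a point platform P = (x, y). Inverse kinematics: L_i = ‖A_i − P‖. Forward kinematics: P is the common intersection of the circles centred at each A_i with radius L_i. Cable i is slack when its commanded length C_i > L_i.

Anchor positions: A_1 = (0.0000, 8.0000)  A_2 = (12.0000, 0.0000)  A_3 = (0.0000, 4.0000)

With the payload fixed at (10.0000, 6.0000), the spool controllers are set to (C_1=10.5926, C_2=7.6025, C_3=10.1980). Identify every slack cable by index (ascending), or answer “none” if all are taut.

1, 2

cable 1: √((-10.0000)²+(2.0000)²)=10.1980, C_1=10.5926: slack
cable 2: √((2.0000)²+(-6.0000)²)=6.3246, C_2=7.6025: slack
cable 3: √((-10.0000)²+(-2.0000)²)=10.1980, C_3=10.1980: taut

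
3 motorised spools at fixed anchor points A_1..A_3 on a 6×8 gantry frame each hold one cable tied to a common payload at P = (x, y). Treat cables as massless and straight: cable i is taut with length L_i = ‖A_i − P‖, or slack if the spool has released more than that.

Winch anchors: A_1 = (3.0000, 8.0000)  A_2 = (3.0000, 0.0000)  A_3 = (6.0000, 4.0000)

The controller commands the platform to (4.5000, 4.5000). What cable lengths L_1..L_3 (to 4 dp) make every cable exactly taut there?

(3.8079, 4.7434, 1.5811)

cable 1: Δx=-1.5000, Δy=3.5000; L_1 = √(Δx²+Δy²) = 3.8079
cable 2: Δx=-1.5000, Δy=-4.5000; L_2 = √(Δx²+Δy²) = 4.7434
cable 3: Δx=1.5000, Δy=-0.5000; L_3 = √(Δx²+Δy²) = 1.5811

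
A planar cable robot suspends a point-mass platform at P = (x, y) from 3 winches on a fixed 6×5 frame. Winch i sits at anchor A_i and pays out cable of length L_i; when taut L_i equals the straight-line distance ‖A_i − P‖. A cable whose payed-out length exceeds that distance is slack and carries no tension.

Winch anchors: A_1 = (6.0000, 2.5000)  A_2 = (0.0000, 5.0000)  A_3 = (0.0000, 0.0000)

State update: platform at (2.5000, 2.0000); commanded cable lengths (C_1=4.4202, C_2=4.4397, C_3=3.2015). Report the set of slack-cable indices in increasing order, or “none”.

1, 2

i=1: geometric 3.5355 vs commanded 4.4202 ⇒ slack
i=2: geometric 3.9051 vs commanded 4.4397 ⇒ slack
i=3: geometric 3.2016 vs commanded 3.2015 ⇒ taut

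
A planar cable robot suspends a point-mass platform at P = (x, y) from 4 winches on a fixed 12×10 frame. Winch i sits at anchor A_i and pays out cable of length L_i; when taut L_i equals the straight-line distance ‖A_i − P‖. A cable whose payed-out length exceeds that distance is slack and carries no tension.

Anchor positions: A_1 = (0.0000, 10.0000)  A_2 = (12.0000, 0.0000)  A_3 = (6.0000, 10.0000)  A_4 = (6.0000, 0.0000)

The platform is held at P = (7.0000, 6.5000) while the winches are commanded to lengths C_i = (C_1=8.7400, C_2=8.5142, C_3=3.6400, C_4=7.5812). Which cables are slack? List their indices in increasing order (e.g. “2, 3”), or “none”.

cable 1: √((-7.0000)²+(3.5000)²)=7.8262, C_1=8.7400: slack
cable 2: √((5.0000)²+(-6.5000)²)=8.2006, C_2=8.5142: slack
cable 3: √((-1.0000)²+(3.5000)²)=3.6401, C_3=3.6400: taut
cable 4: √((-1.0000)²+(-6.5000)²)=6.5765, C_4=7.5812: slack

1, 2, 4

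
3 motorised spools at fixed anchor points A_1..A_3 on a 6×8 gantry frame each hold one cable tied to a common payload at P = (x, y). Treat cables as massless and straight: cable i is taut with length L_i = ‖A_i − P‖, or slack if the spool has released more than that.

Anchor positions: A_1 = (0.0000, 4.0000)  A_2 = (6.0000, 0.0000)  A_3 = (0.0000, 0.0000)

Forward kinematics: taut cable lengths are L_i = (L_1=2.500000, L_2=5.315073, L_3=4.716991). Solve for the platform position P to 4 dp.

(2.5000, 4.0000)

circle eqns → linear via eq_j − eq_1; set c_j = A_j·A_j − L_j²
c_1 = 0.0000+16.0000−6.2500 = 9.7500
-12.0000·x + 8.0000·y = c_1−c_2 = 2.0000
0.0000·x + 8.0000·y = c_1−c_3 = 32.0000
solve first two rows → x=2.5000, y=4.0000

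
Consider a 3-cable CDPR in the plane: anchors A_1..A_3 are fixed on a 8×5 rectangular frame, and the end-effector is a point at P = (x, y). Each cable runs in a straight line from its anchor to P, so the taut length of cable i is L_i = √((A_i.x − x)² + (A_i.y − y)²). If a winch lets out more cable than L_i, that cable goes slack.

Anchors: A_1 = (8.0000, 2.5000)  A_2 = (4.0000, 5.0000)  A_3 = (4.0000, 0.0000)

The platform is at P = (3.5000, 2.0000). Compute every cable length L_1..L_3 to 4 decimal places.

(4.5277, 3.0414, 2.0616)

L_1: Δ = A_1−P = (4.5000, 0.5000) → ‖Δ‖ = √20.5000 = 4.5277
L_2: Δ = A_2−P = (0.5000, 3.0000) → ‖Δ‖ = √9.2500 = 3.0414
L_3: Δ = A_3−P = (0.5000, -2.0000) → ‖Δ‖ = √4.2500 = 2.0616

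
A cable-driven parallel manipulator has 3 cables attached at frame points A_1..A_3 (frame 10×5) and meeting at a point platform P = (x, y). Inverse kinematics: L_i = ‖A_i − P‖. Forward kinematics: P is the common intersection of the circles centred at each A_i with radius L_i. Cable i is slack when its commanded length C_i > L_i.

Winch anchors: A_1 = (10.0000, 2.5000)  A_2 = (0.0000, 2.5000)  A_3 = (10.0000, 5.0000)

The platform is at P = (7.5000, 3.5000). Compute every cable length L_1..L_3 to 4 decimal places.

L_1 = √((10.0000−7.5000)² + (2.5000−3.5000)²) = 2.6926
L_2 = √((0.0000−7.5000)² + (2.5000−3.5000)²) = 7.5664
L_3 = √((10.0000−7.5000)² + (5.0000−3.5000)²) = 2.9155

(2.6926, 7.5664, 2.9155)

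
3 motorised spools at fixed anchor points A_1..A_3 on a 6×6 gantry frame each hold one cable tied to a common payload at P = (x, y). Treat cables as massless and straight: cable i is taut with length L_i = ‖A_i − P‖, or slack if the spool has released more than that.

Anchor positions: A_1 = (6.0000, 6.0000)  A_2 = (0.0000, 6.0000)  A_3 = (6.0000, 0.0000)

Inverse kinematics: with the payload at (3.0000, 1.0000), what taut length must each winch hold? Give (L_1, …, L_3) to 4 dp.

cable 1: Δx=3.0000, Δy=5.0000; L_1 = √(Δx²+Δy²) = 5.8310
cable 2: Δx=-3.0000, Δy=5.0000; L_2 = √(Δx²+Δy²) = 5.8310
cable 3: Δx=3.0000, Δy=-1.0000; L_3 = √(Δx²+Δy²) = 3.1623

(5.8310, 5.8310, 3.1623)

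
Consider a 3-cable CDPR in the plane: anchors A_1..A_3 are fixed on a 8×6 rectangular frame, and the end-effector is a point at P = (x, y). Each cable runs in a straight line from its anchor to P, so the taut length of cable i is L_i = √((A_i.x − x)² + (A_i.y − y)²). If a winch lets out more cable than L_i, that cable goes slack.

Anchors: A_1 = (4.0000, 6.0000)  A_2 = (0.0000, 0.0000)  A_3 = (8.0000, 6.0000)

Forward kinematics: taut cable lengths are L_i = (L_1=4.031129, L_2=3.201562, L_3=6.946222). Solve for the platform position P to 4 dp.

(2.0000, 2.5000)

expand ‖A_i−P‖²=L_i² and subtract eq 1 (k_i ≔ ‖A_i‖²−L_i²)
k_1 = 16.0000+36.0000−16.2500 = 35.7500
eq1−eq2 → [8.0000  12.0000]·P = 46.0000
eq1−eq3 → [-8.0000  0.0000]·P = -16.0000
2×2 solve → P = (2.0000, 2.5000)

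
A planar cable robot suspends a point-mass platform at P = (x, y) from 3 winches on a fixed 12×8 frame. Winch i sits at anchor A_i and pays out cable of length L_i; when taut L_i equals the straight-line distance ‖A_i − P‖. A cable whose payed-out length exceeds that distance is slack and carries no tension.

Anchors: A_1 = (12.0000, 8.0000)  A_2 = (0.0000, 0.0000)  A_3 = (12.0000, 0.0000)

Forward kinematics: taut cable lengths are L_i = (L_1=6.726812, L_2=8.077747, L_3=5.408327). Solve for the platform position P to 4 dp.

expand ‖A_i−P‖²=L_i² and subtract eq 1 (k_i ≔ ‖A_i‖²−L_i²)
k_1 = 144.0000+64.0000−45.2500 = 162.7500
eq1−eq2 → [24.0000  16.0000]·P = 228.0000
eq1−eq3 → [0.0000  16.0000]·P = 48.0000
2×2 solve → P = (7.5000, 3.0000)

(7.5000, 3.0000)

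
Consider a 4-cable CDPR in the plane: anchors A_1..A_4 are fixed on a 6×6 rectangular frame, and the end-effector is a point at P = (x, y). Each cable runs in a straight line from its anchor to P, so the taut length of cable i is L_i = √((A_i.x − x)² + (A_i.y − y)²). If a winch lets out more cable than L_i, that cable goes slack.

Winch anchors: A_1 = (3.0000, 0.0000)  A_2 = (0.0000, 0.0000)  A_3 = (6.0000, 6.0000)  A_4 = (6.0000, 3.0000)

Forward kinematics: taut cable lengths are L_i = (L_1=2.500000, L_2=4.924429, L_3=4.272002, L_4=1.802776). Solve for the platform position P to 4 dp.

(4.5000, 2.0000)

expand ‖A_i−P‖²=L_i² and subtract eq 1 (c_i ≔ ‖A_i‖²−L_i²)
c_1 = 9.0000+0.0000−6.2500 = 2.7500
eq1−eq2 → [6.0000  0.0000]·P = 27.0000
eq1−eq3 → [-6.0000  -12.0000]·P = -51.0000
eq1−eq4 → [-6.0000  -6.0000]·P = -39.0000
2×2 solve → P = (4.5000, 2.0000)
check cable 4: ‖A_4−P‖² = 3.2500 ≈ L_4² = 3.2500 ✓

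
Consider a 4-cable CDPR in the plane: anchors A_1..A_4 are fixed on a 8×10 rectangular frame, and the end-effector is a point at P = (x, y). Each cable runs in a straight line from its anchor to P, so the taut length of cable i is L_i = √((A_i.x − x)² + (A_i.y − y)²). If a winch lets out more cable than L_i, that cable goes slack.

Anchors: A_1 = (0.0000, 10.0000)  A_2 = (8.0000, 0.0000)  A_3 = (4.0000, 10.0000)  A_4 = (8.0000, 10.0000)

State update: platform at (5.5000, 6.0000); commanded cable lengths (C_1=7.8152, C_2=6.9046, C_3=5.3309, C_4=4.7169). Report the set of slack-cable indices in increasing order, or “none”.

cable 1: √((-5.5000)²+(4.0000)²)=6.8007, C_1=7.8152: slack
cable 2: √((2.5000)²+(-6.0000)²)=6.5000, C_2=6.9046: slack
cable 3: √((-1.5000)²+(4.0000)²)=4.2720, C_3=5.3309: slack
cable 4: √((2.5000)²+(4.0000)²)=4.7170, C_4=4.7169: taut

1, 2, 3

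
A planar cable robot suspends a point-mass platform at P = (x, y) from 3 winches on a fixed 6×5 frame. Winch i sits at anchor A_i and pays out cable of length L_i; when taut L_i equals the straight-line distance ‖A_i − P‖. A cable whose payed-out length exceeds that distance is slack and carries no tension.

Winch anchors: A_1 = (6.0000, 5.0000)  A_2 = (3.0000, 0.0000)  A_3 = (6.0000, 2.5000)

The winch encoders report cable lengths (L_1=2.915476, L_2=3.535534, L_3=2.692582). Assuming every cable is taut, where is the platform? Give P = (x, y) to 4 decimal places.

circle eqns → linear via eq_j − eq_1; set q_j = A_j·A_j − L_j²
q_1 = 36.0000+25.0000−8.5000 = 52.5000
6.0000·x + 10.0000·y = q_1−q_2 = 56.0000
0.0000·x + 5.0000·y = q_1−q_3 = 17.5000
solve first two rows → x=3.5000, y=3.5000

(3.5000, 3.5000)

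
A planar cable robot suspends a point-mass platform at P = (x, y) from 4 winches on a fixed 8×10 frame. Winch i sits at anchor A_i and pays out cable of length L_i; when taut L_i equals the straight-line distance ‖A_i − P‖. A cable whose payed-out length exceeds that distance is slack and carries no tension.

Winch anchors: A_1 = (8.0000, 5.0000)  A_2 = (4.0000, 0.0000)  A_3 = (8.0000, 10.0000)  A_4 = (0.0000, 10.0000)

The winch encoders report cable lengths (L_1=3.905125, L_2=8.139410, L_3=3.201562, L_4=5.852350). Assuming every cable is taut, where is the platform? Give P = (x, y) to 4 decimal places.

(5.5000, 8.0000)

each cable: (A_i−P)·(A_i−P) = L_i²; let c_i = ‖A_i‖²−L_i²
c_1 = 64.0000+25.0000−15.2500 = 73.7500
row 1: 8.0000x + 10.0000y = 124.0000  (c_2=-50.2500)
row 2: 0.0000x − 10.0000y = -80.0000  (c_3=153.7500)
row 3: 16.0000x − 10.0000y = 8.0000  (c_4=65.7500)
Cramer on rows 1–2 → x = 5.5000, y = 8.0000
check cable 4: ‖A_4−P‖² = 34.2500 ≈ L_4² = 34.2500 ✓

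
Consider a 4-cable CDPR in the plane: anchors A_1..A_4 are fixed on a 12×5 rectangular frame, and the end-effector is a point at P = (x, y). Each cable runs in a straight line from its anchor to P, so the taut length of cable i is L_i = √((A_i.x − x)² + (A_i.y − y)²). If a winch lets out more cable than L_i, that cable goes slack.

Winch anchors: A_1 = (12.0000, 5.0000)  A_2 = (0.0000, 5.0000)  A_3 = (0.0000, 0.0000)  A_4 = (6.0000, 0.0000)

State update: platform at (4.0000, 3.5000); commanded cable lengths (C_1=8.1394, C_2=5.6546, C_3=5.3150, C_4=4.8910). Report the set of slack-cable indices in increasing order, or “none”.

cable 1: √((8.0000)²+(1.5000)²)=8.1394, C_1=8.1394: taut
cable 2: √((-4.0000)²+(1.5000)²)=4.2720, C_2=5.6546: slack
cable 3: √((-4.0000)²+(-3.5000)²)=5.3151, C_3=5.3150: taut
cable 4: √((2.0000)²+(-3.5000)²)=4.0311, C_4=4.8910: slack

2, 4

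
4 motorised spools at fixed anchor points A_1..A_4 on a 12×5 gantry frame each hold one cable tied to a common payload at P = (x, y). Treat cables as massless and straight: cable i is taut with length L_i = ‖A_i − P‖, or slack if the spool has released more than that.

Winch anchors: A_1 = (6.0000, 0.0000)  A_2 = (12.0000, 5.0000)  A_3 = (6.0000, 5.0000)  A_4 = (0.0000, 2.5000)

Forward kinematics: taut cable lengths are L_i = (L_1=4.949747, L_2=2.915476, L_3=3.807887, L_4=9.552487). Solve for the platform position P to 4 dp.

(9.5000, 3.5000)

each cable: (A_i−P)·(A_i−P) = L_i²; let c_i = ‖A_i‖²−L_i²
c_1 = 36.0000+0.0000−24.5000 = 11.5000
row 1: -12.0000x − 10.0000y = -149.0000  (c_2=160.5000)
row 2: 0.0000x − 10.0000y = -35.0000  (c_3=46.5000)
row 3: 12.0000x − 5.0000y = 96.5000  (c_4=-85.0000)
Cramer on rows 1–2 → x = 9.5000, y = 3.5000
check cable 4: ‖A_4−P‖² = 91.2500 ≈ L_4² = 91.2500 ✓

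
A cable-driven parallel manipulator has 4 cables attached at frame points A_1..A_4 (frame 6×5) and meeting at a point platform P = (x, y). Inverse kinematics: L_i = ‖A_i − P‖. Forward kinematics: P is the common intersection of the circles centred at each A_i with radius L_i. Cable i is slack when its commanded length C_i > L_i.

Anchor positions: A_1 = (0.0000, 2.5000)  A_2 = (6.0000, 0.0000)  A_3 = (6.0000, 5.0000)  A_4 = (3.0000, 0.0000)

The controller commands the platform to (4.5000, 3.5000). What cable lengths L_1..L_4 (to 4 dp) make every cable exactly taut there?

L_1 = √((0.0000−4.5000)² + (2.5000−3.5000)²) = 4.6098
L_2 = √((6.0000−4.5000)² + (0.0000−3.5000)²) = 3.8079
L_3 = √((6.0000−4.5000)² + (5.0000−3.5000)²) = 2.1213
L_4 = √((3.0000−4.5000)² + (0.0000−3.5000)²) = 3.8079

(4.6098, 3.8079, 2.1213, 3.8079)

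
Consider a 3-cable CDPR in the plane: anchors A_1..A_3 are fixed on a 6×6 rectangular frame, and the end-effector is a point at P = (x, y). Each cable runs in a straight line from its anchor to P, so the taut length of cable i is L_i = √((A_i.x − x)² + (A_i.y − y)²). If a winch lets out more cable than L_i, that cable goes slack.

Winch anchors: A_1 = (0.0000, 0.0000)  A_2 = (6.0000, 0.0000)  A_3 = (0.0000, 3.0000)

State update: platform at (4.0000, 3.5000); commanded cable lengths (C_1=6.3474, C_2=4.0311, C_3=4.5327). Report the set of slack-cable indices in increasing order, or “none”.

1, 3

i=1: geometric 5.3151 vs commanded 6.3474 ⇒ slack
i=2: geometric 4.0311 vs commanded 4.0311 ⇒ taut
i=3: geometric 4.0311 vs commanded 4.5327 ⇒ slack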